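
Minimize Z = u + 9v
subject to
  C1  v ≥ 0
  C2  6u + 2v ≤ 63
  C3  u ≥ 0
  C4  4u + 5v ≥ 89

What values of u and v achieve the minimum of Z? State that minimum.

u = 137/22, v = 141/11, minimum Z = 2675/22

Corner points and Z = u + 9v:
  (0, 63/2) → Z = 567/2
  (137/22, 141/11) → Z = 2675/22
  (0, 89/5) → Z = 801/5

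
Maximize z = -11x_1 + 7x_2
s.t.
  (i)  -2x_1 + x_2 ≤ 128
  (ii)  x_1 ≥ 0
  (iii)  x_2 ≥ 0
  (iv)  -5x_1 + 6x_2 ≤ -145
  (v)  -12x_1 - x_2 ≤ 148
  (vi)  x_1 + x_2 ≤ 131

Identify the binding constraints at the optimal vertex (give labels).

Vertices and z = -11x_1 + 7x_2:
  (29, 0) → z = -319
  (131, 0) → z = -1441
  (931/11, 510/11) → z = -6671/11

The maximum is at (29, 0). Substituting into each constraint, equality holds for (iii) and (iv); the remaining constraints have slack.

(iii) and (iv)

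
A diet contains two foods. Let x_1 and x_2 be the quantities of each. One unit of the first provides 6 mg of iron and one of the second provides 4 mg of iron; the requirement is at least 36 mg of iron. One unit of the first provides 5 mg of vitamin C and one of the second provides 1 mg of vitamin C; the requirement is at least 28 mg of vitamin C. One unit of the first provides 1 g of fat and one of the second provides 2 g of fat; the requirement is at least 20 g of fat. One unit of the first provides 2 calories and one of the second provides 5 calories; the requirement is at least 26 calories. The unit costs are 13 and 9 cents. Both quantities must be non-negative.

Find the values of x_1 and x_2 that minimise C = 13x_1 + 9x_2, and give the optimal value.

x_1 = 4, x_2 = 8, minimum C = 124

The feasible region is unbounded (it extends along (0, 1), (1, 0)), but C strictly increases along every unbounded feasible direction, so there is no improving ray and the minimum is attained at a vertex.

The binding constraints are 5x_1 + x_2 = 28 and x_1 + 2x_2 = 20.
Solving simultaneously gives x_1 = 4, x_2 = 8.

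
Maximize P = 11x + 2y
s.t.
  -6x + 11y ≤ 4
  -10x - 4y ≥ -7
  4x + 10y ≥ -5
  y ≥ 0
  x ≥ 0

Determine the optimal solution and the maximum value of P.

x = 7/10, y = 0, maximum P = 77/10

Extreme points and P = 11x + 2y:
  (61/134, 41/67) → P = 835/134
  (0, 4/11) → P = 8/11
  (7/10, 0) → P = 77/10
  (0, 0) → P = 0

The optimum lies where -10x - 4y = -7 and y = 0.
Solving simultaneously gives x = 7/10, y = 0.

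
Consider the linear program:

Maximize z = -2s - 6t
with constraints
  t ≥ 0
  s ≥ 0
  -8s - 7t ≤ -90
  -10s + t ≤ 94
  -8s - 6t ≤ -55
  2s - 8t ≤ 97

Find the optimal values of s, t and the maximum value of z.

s = 45/4, t = 0, maximum z = -45/2

Corner points and z = -2s - 6t:
  (45/4, 0) → z = -45/2
  (97/2, 0) → z = -97
  (0, 90/7) → z = -540/7
  (0, 94) → z = -564
The feasible region is unbounded (it extends along (1, 10), (4, 1)), but z strictly decreases along every unbounded feasible direction, so there is no improving ray and the maximum is attained at a vertex.

The optimum lies where t = 0 and -8s - 7t = -90.
Solving simultaneously gives s = 45/4, t = 0.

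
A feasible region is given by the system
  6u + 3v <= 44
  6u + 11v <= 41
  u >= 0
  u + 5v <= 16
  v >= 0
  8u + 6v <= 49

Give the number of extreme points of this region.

5

The feasible vertices (each the meet of two boundaries and inside every other half-plane) are:
  (29/19, 55/19)
  (293/52, 17/26)
  (0, 16/5)
  (0, 0)
  (49/8, 0)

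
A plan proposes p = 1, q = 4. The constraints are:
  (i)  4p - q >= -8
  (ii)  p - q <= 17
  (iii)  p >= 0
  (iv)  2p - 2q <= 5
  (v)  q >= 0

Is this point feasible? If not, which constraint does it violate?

feasible

(i): 0 ≥ -8 ✓
(ii): -3 ≤ 17 ✓
(iii): 1 ≥ 0 ✓
(iv): -6 ≤ 5 ✓
(v): 4 ≥ 0 ✓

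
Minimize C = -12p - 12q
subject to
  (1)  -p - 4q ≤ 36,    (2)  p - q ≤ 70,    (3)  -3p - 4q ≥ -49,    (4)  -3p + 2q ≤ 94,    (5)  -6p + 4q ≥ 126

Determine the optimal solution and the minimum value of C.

p = -77/9, q = 56/3, minimum C = -364/3

Feasible corners and C = -12p - 12q:
  (-32, -1) → C = 396
  (-162/7, -45/14) → C = 2214/7
  (-139/9, 143/6) → C = -302/3
  (-77/9, 56/3) → C = -364/3

The optimum lies where -3p - 4q = -49 and -6p + 4q = 126.
Solving simultaneously gives p = -77/9, q = 56/3.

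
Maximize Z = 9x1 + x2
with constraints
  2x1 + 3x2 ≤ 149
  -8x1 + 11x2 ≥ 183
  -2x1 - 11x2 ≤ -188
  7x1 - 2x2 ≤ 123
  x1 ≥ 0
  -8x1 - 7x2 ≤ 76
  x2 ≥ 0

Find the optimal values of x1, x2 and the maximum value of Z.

x1 = 545/23, x2 = 779/23, maximum Z = 5684/23

Corner points and Z = 9x1 + x2:
  (545/23, 779/23) → Z = 5684/23
  (0, 149/3) → Z = 149/3
  (1/2, 17) → Z = 43/2
  (0, 188/11) → Z = 188/11

The binding constraints are 2x1 + 3x2 = 149 and -8x1 + 11x2 = 183.
Solving simultaneously gives x1 = 545/23, x2 = 779/23.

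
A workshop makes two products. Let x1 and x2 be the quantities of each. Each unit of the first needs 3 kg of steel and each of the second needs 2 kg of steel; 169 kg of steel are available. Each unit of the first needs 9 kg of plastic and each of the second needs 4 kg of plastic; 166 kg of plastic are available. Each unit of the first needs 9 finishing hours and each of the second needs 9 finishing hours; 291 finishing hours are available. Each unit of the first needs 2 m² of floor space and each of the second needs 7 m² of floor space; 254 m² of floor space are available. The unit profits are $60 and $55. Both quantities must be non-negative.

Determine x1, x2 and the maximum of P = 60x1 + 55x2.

x1 = 22/3, x2 = 25, maximum P = 1815

Feasible corners and P = 60x1 + 55x2:
  (0, 0) → P = 0
  (0, 97/3) → P = 5335/3
  (166/9, 0) → P = 3320/3
  (22/3, 25) → P = 1815

The optimum lies where 9x1 + 4x2 = 166 and 9x1 + 9x2 = 291.
Solving simultaneously gives x1 = 22/3, x2 = 25.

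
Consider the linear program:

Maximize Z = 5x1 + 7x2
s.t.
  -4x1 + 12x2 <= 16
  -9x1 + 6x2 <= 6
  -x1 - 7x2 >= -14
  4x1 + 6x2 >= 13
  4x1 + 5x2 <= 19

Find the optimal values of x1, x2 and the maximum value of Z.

Extreme points and Z = 5x1 + 7x2:
  (7/5, 9/5) → Z = 98/5
  (5/6, 29/18) → Z = 139/9
  (63/23, 37/23) → Z = 574/23
  (49/4, -6) → Z = 77/4

x1 = 63/23, x2 = 37/23, maximum Z = 574/23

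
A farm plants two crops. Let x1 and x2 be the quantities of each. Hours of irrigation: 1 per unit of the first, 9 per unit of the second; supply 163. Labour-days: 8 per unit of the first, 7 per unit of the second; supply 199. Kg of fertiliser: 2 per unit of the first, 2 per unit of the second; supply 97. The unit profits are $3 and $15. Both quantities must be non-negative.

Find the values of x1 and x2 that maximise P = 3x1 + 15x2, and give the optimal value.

x1 = 10, x2 = 17, maximum P = 285

Vertices and P = 3x1 + 15x2:
  (0, 0) → P = 0
  (0, 163/9) → P = 815/3
  (199/8, 0) → P = 597/8
  (10, 17) → P = 285

The optimum lies where x1 + 9x2 = 163 and 8x1 + 7x2 = 199.
Solving simultaneously gives x1 = 10, x2 = 17.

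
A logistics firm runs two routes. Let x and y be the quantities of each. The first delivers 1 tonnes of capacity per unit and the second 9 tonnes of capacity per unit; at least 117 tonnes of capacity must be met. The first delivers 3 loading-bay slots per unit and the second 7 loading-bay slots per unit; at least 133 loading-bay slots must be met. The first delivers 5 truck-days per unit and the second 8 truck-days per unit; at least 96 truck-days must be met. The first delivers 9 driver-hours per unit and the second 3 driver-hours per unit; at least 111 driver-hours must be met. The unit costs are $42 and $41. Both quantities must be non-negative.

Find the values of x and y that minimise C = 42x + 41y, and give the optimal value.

x = 7, y = 16, minimum C = 950

The feasible region is unbounded (it extends along (0, 1), (1, 0)), but C strictly increases along every unbounded feasible direction, so there is no improving ray and the minimum is attained at a vertex.

The binding constraints are 3x + 7y = 133 and 9x + 3y = 111.
Solving simultaneously gives x = 7, y = 16.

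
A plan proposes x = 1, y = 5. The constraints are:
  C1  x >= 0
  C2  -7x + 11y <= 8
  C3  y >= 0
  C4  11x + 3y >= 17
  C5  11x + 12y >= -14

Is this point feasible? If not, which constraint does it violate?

not feasible — violates C2

Constraint C2: -7x + 11y = 48, which is not ≤ 8. All other constraints are satisfied.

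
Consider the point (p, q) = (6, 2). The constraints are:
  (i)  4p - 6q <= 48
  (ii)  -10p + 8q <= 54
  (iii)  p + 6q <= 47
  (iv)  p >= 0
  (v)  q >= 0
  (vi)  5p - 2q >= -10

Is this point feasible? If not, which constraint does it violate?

(i): 12 ≤ 48 ✓
(ii): -44 ≤ 54 ✓
(iii): 18 ≤ 47 ✓
(iv): 6 ≥ 0 ✓
(v): 2 ≥ 0 ✓
(vi): 26 ≥ -10 ✓

feasible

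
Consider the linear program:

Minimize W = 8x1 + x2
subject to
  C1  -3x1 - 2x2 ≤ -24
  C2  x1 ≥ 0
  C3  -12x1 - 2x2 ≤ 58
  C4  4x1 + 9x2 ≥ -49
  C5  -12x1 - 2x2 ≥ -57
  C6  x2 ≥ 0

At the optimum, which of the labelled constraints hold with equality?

C1 and C2

Vertices and W = 8x1 + x2:
  (0, 12) → W = 12
  (11/3, 13/2) → W = 215/6
  (0, 57/2) → W = 57/2

The minimum is at (0, 12). Substituting into each constraint, equality holds for C1 and C2; the remaining constraints have slack.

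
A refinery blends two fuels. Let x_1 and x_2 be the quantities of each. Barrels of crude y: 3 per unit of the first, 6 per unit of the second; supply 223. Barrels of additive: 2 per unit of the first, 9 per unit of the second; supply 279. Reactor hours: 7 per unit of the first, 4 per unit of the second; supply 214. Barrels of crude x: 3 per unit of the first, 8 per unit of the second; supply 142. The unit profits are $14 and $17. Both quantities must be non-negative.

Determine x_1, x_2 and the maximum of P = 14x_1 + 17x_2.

x_1 = 26, x_2 = 8, maximum P = 500

Feasible corners and P = 14x_1 + 17x_2:
  (0, 0) → P = 0
  (0, 71/4) → P = 1207/4
  (214/7, 0) → P = 428
  (26, 8) → P = 500

The optimum lies where 7x_1 + 4x_2 = 214 and 3x_1 + 8x_2 = 142.
Solving simultaneously gives x_1 = 26, x_2 = 8.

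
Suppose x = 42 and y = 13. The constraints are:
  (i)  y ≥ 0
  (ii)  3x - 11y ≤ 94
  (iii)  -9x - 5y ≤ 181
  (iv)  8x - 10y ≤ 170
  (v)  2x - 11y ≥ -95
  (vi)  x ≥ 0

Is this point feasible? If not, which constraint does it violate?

Constraint (iv): 8x - 10y = 206, which is not ≤ 170. All other constraints are satisfied.

not feasible — violates (iv)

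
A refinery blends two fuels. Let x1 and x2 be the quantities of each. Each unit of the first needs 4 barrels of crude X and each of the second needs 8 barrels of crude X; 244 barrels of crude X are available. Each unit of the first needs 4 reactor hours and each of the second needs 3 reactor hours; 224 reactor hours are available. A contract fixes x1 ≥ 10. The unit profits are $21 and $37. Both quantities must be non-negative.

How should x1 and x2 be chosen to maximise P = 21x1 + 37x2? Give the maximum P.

Feasible corners and P = 21x1 + 37x2:
  (56, 0) → P = 1176
  (10, 0) → P = 210
  (53, 4) → P = 1261
  (10, 51/2) → P = 2307/2

x1 = 53, x2 = 4, maximum P = 1261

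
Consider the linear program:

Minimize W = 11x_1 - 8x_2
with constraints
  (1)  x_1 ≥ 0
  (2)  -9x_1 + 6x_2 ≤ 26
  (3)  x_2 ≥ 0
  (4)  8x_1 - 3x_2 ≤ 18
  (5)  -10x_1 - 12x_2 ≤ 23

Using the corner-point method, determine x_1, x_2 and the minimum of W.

x_1 = 62/7, x_2 = 370/21, minimum W = -914/21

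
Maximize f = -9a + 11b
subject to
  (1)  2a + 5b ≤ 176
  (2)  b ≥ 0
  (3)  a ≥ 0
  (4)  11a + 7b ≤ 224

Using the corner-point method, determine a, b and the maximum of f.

Vertices and f = -9a + 11b:
  (0, 0) → f = 0
  (224/11, 0) → f = -2016/11
  (0, 32) → f = 352

a = 0, b = 32, maximum f = 352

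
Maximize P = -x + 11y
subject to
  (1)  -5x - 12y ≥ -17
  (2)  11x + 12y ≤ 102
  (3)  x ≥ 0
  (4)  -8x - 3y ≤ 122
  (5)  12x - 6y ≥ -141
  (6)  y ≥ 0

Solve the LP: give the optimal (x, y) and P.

x = 0, y = 17/12, maximum P = 187/12

Vertices and P = -x + 11y:
  (0, 17/12) → P = 187/12
  (17/5, 0) → P = -17/5
  (0, 0) → P = 0

At the optimal vertex, -5x - 12y = -17 and x = 0.
Solving simultaneously gives x = 0, y = 17/12.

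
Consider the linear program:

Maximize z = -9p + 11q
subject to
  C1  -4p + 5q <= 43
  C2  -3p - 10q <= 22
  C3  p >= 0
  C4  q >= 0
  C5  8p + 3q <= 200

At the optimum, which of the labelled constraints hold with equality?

C1 and C3

Feasible corners and z = -9p + 11q:
  (0, 43/5) → z = 473/5
  (67/4, 22) → z = 365/4
  (0, 0) → z = 0
  (25, 0) → z = -225

The maximum is at (0, 43/5). Substituting into each constraint, equality holds for C1 and C3; the remaining constraints have slack.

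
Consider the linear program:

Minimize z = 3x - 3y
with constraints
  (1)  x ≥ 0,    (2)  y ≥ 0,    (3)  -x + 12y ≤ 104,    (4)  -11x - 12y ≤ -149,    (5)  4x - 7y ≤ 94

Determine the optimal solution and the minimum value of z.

Feasible corners and z = 3x - 3y:
  (149/11, 0) → z = 447/11
  (47/2, 0) → z = 141/2
  (15/4, 431/48) → z = -251/16
  (1856/41, 510/41) → z = 4038/41

At the optimal vertex, -x + 12y = 104 and -11x - 12y = -149.
Solving simultaneously gives x = 15/4, y = 431/48.

x = 15/4, y = 431/48, minimum z = -251/16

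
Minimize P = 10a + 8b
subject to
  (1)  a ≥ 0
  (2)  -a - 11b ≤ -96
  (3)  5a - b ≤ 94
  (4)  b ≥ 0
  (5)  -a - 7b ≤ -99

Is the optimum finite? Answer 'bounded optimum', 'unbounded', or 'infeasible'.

bounded optimum

Extreme points and P = 10a + 8b:
  (0, 99/7) → P = 792/7
  (757/36, 401/36) → P = 5389/18
The feasible region has finitely many vertices and no improving ray; the minimum is 792/7 at (0, 99/7).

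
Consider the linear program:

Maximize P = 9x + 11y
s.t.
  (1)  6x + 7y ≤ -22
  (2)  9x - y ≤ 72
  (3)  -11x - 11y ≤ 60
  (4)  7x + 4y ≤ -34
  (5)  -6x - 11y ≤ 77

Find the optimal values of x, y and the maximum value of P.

x = -178/11, y = 118/11, maximum P = -304/11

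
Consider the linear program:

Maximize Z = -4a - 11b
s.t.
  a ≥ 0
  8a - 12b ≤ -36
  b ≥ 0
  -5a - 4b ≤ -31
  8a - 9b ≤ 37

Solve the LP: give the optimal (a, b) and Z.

a = 57/23, b = 107/23, maximum Z = -1405/23

Vertices and Z = -4a - 11b:
  (0, 31/4) → Z = -341/4
  (57/23, 107/23) → Z = -1405/23
  (32, 73/3) → Z = -1187/3
The feasible region is unbounded (it extends along (0, 1), (9, 8)), but Z strictly decreases along every unbounded feasible direction, so there is no improving ray and the maximum is attained at a vertex.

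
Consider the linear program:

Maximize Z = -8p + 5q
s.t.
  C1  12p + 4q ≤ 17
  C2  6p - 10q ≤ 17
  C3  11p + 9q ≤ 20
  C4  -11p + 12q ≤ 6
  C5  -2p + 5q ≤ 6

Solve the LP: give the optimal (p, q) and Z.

Corner points and Z = -8p + 5q:
  (119/72, -17/24) → Z = -1207/72
  (73/64, 53/64) → Z = -319/64
  (-132/19, -223/38) → Z = 997/38
  (62/77, 26/21) → Z = -58/231

The optimum lies where 6p - 10q = 17 and -11p + 12q = 6.
Solving simultaneously gives p = -132/19, q = -223/38.

p = -132/19, q = -223/38, maximum Z = 997/38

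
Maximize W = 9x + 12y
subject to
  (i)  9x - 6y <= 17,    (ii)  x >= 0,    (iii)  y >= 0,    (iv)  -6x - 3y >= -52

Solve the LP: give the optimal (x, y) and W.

Extreme points and W = 9x + 12y:
  (17/9, 0) → W = 17
  (121/21, 122/21) → W = 851/7
  (0, 0) → W = 0
  (0, 52/3) → W = 208

The binding constraints are x = 0 and -6x - 3y = -52.
Solving simultaneously gives x = 0, y = 52/3.

x = 0, y = 52/3, maximum W = 208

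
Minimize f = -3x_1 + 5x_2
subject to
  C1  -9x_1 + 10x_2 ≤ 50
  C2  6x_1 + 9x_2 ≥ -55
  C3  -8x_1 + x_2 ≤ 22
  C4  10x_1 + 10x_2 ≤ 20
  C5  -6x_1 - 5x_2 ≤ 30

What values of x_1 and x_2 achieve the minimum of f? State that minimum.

Extreme points and f = -3x_1 + 5x_2:
  (-170/71, 202/71) → f = 1520/71
  (-30/19, 68/19) → f = 430/19
  (73/3, -67/3) → f = -554/3
  (5/24, -25/4) → f = -255/8
  (-70/23, -54/23) → f = -60/23

At the optimal vertex, 6x_1 + 9x_2 = -55 and 10x_1 + 10x_2 = 20.
Solving simultaneously gives x_1 = 73/3, x_2 = -67/3.

x_1 = 73/3, x_2 = -67/3, minimum f = -554/3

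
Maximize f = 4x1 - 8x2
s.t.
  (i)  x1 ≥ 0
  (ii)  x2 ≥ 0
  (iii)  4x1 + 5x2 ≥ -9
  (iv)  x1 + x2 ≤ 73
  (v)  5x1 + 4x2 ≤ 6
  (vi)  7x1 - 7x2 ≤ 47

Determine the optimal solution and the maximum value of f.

Vertices and f = 4x1 - 8x2:
  (0, 0) → f = 0
  (0, 3/2) → f = -12
  (6/5, 0) → f = 24/5

At the optimal vertex, x2 = 0 and 5x1 + 4x2 = 6.
Solving simultaneously gives x1 = 6/5, x2 = 0.

x1 = 6/5, x2 = 0, maximum f = 24/5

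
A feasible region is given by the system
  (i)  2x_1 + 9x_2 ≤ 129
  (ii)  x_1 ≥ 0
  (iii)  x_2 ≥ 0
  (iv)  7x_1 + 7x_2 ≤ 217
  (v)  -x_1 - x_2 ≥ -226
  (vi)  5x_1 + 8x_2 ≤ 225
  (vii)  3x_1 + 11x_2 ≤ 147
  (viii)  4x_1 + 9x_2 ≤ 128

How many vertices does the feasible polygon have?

5

Of the 27 pairwise boundary intersections, those satisfying every inequality are:
  (0, 0)
  (0, 147/11)
  (31, 0)
  (151/5, 4/5)
  (5, 12)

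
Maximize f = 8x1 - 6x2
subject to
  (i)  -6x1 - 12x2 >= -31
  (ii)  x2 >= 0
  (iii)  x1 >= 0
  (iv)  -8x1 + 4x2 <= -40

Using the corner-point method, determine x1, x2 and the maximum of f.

At the optimal vertex, -6x1 - 12x2 = -31 and x2 = 0.
Solving simultaneously gives x1 = 31/6, x2 = 0.

x1 = 31/6, x2 = 0, maximum f = 124/3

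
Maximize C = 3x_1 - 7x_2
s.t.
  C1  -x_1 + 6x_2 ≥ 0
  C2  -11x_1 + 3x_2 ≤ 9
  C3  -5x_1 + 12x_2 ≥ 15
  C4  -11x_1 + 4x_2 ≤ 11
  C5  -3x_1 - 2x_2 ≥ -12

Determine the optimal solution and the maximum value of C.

x_1 = 57/23, x_2 = 105/46, maximum C = -393/46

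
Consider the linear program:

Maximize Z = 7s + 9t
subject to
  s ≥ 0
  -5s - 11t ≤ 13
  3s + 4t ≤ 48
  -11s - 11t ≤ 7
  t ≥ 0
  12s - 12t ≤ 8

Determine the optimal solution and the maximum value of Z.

Corner points and Z = 7s + 9t:
  (0, 12) → Z = 108
  (0, 0) → Z = 0
  (152/21, 46/7) → Z = 2306/21
  (2/3, 0) → Z = 14/3

s = 152/21, t = 46/7, maximum Z = 2306/21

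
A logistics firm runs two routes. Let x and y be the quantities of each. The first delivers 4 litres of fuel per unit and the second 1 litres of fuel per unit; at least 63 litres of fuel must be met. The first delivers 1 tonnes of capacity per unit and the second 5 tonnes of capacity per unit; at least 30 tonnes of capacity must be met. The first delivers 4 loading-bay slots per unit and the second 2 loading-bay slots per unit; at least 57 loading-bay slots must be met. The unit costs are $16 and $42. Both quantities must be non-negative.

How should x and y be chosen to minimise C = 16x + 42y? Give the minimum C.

Vertices and C = 16x + 42y:
  (0, 63) → C = 2646
  (30, 0) → C = 480
  (15, 3) → C = 366
The feasible region is unbounded (it extends along (0, 1), (1, 0)), but C strictly increases along every unbounded feasible direction, so there is no improving ray and the minimum is attained at a vertex.

x = 15, y = 3, minimum C = 366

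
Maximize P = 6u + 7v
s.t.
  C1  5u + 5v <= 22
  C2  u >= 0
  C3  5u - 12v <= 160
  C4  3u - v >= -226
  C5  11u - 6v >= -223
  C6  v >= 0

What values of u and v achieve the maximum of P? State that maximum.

Feasible corners and P = 6u + 7v:
  (0, 22/5) → P = 154/5
  (22/5, 0) → P = 132/5
  (0, 0) → P = 0

The optimum lies where 5u + 5v = 22 and u = 0.
Solving simultaneously gives u = 0, v = 22/5.

u = 0, v = 22/5, maximum P = 154/5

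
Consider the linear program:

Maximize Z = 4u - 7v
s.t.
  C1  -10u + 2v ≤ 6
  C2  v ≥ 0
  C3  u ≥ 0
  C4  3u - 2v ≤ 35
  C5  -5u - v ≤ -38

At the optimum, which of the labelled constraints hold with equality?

Corner points and Z = 4u - 7v:
  (7/2, 41/2) → Z = -259/2
  (35/3, 0) → Z = 140/3
  (38/5, 0) → Z = 152/5
The feasible region is unbounded (it extends along (1, 5), (2, 3)), but Z strictly decreases along every unbounded feasible direction, so there is no improving ray and the maximum is attained at a vertex.

The maximum is at (35/3, 0). Substituting into each constraint, equality holds for C2 and C4; the remaining constraints have slack.

C2 and C4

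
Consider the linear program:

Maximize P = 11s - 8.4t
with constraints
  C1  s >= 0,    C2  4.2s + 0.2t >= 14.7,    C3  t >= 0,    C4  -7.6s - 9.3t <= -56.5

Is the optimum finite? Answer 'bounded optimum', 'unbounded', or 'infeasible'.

unbounded

From the feasible point (0, 73.5), moving in the direction (1, 0) keeps every constraint satisfied while P increases without bound.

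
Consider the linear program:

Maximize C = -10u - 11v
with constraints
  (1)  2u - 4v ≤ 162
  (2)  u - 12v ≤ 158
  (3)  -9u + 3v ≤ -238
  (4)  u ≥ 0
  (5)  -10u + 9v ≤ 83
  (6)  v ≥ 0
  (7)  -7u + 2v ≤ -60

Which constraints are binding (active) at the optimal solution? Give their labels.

(3) and (6)

Corner points and C = -10u - 11v:
  (81, 0) → C = -810
  (797/17, 3127/51) → C = -58307/51
  (238/9, 0) → C = -2380/9
The feasible region is unbounded (it extends along (9, 10), (2, 1)), but C strictly decreases along every unbounded feasible direction, so there is no improving ray and the maximum is attained at a vertex.

The maximum is at (238/9, 0). Substituting into each constraint, equality holds for (3) and (6); the remaining constraints have slack.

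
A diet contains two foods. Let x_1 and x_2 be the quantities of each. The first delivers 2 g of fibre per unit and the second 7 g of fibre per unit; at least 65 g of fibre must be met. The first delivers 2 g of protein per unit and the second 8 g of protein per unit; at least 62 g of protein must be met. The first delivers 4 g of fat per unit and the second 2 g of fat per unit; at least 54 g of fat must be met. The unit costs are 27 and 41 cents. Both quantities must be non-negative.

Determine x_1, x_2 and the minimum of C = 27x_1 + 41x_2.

x_1 = 31/3, x_2 = 19/3, minimum C = 1616/3

Corner points and C = 27x_1 + 41x_2:
  (0, 27) → C = 1107
  (65/2, 0) → C = 1755/2
  (31/3, 19/3) → C = 1616/3
The feasible region is unbounded (it extends along (0, 1), (1, 0)), but C strictly increases along every unbounded feasible direction, so there is no improving ray and the minimum is attained at a vertex.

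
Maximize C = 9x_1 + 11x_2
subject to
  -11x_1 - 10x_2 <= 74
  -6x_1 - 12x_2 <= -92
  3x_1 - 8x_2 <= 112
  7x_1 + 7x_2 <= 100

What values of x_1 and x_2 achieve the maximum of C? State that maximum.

x_1 = -1518/7, x_2 = 1618/7, maximum C = 4136/7

Vertices and C = 9x_1 + 11x_2:
  (-226/9, 182/9) → C = -32/9
  (-1518/7, 1618/7) → C = 4136/7
  (278/21, 22/21) → C = 392/3

At the optimal vertex, -11x_1 - 10x_2 = 74 and 7x_1 + 7x_2 = 100.
Solving simultaneously gives x_1 = -1518/7, x_2 = 1618/7.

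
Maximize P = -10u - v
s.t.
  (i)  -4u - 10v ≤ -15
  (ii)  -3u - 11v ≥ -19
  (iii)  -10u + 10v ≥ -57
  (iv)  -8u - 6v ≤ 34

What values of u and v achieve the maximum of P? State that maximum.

u = -25/14, v = 31/14, maximum P = 219/14

Feasible corners and P = -10u - v:
  (-25/14, 31/14) → P = 219/14
  (36/7, -39/70) → P = -3561/70
  (817/140, 19/140) → P = -8189/140

At the optimal vertex, -4u - 10v = -15 and -3u - 11v = -19.
Solving simultaneously gives u = -25/14, v = 31/14.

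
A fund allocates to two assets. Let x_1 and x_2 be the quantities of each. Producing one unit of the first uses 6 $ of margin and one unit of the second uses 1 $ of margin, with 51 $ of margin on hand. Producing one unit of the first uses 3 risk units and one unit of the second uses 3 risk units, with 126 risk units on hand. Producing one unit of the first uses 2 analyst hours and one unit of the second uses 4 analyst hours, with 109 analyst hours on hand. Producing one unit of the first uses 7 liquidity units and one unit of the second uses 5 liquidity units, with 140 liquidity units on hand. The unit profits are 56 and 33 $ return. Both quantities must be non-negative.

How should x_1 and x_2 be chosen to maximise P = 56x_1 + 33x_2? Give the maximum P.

Vertices and P = 56x_1 + 33x_2:
  (0, 0) → P = 0
  (0, 109/4) → P = 3597/4
  (17/2, 0) → P = 476
  (5, 21) → P = 973
  (5/6, 161/6) → P = 5593/6

x_1 = 5, x_2 = 21, maximum P = 973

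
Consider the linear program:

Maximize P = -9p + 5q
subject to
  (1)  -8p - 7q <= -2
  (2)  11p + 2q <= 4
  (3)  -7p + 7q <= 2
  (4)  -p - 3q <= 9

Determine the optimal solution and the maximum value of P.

p = 0, q = 2/7, maximum P = 10/7

Feasible corners and P = -9p + 5q:
  (24/61, -10/61) → P = -266/61
  (0, 2/7) → P = 10/7
  (24/91, 50/91) → P = 34/91

The binding constraints are -8p - 7q = -2 and -7p + 7q = 2.
Solving simultaneously gives p = 0, q = 2/7.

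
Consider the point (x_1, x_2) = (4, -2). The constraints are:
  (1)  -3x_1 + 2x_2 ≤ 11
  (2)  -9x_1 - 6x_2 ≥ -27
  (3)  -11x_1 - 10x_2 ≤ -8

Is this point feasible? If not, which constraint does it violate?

(1): -16 ≤ 11 ✓
(2): -24 ≥ -27 ✓
(3): -24 ≤ -8 ✓

feasible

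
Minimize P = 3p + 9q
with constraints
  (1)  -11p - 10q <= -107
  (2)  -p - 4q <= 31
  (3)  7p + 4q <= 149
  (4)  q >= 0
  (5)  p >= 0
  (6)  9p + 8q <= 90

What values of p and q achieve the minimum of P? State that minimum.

Extreme points and P = 3p + 9q:
  (107/11, 0) → P = 321/11
  (0, 107/10) → P = 963/10
  (10, 0) → P = 30
  (0, 45/4) → P = 405/4

p = 107/11, q = 0, minimum P = 321/11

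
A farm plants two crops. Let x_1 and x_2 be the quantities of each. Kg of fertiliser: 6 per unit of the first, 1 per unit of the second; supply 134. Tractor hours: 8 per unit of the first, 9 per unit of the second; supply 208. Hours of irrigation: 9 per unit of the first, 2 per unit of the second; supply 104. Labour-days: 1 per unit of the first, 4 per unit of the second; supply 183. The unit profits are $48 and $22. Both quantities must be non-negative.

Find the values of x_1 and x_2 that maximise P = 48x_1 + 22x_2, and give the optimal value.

x_1 = 8, x_2 = 16, maximum P = 736

The optimum lies where 8x_1 + 9x_2 = 208 and 9x_1 + 2x_2 = 104.
Solving simultaneously gives x_1 = 8, x_2 = 16.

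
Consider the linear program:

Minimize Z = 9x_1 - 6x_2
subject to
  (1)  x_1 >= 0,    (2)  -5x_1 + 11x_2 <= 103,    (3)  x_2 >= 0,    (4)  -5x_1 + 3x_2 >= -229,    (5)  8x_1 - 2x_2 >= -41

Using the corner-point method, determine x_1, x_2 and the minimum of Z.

Vertices and Z = 9x_1 - 6x_2:
  (0, 103/11) → Z = -618/11
  (0, 0) → Z = 0
  (707/10, 83/2) → Z = 3873/10
  (229/5, 0) → Z = 2061/5

The optimum lies where x_1 = 0 and -5x_1 + 11x_2 = 103.
Solving simultaneously gives x_1 = 0, x_2 = 103/11.

x_1 = 0, x_2 = 103/11, minimum Z = -618/11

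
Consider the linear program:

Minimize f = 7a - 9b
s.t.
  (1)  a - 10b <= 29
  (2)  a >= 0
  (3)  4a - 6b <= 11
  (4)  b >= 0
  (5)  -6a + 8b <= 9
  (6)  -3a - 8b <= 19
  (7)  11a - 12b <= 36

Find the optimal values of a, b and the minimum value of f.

a = 0, b = 9/8, minimum f = -81/8

Feasible corners and f = 7a - 9b:
  (0, 0) → f = 0
  (0, 9/8) → f = -81/8
  (11/4, 0) → f = 77/4
  (14/3, 23/18) → f = 127/6
  (99/4, 315/16) → f = -63/16

At the optimal vertex, a = 0 and -6a + 8b = 9.
Solving simultaneously gives a = 0, b = 9/8.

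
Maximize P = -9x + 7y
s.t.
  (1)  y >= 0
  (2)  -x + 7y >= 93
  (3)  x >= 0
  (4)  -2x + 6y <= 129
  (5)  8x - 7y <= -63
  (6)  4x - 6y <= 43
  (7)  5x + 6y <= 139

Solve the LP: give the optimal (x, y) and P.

x = 0, y = 43/2, maximum P = 301/2

At the optimal vertex, x = 0 and -2x + 6y = 129.
Solving simultaneously gives x = 0, y = 43/2.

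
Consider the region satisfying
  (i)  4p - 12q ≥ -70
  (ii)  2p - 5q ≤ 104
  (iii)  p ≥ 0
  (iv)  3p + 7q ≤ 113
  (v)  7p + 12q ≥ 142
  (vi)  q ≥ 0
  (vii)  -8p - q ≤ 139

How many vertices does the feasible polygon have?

4

Pairwise boundary intersections that survive every other constraint:
  (433/32, 331/32)
  (72/11, 529/66)
  (113/3, 0)
  (142/7, 0)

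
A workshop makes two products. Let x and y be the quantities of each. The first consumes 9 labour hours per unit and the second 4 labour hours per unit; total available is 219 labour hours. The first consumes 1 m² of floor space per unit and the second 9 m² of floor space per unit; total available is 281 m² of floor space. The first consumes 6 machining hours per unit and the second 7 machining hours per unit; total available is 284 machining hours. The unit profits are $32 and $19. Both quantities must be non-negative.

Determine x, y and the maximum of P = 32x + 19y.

x = 11, y = 30, maximum P = 922

Corner points and P = 32x + 19y:
  (0, 0) → P = 0
  (0, 281/9) → P = 5339/9
  (73/3, 0) → P = 2336/3
  (11, 30) → P = 922

The binding constraints are 9x + 4y = 219 and x + 9y = 281.
Solving simultaneously gives x = 11, y = 30.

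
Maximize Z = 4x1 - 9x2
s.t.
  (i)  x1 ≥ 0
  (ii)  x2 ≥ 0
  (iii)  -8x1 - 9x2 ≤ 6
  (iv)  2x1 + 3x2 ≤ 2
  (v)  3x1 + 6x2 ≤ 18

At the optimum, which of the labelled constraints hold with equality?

Vertices and Z = 4x1 - 9x2:
  (0, 0) → Z = 0
  (0, 2/3) → Z = -6
  (1, 0) → Z = 4

The maximum is at (1, 0). Substituting into each constraint, equality holds for (ii) and (iv); the remaining constraints have slack.

(ii) and (iv)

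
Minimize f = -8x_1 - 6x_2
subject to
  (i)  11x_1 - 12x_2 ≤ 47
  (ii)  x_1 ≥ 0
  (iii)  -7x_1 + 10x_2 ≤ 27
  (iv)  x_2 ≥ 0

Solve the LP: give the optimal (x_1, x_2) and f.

Feasible corners and f = -8x_1 - 6x_2:
  (397/13, 313/13) → f = -5054/13
  (47/11, 0) → f = -376/11
  (0, 27/10) → f = -81/5
  (0, 0) → f = 0

x_1 = 397/13, x_2 = 313/13, minimum f = -5054/13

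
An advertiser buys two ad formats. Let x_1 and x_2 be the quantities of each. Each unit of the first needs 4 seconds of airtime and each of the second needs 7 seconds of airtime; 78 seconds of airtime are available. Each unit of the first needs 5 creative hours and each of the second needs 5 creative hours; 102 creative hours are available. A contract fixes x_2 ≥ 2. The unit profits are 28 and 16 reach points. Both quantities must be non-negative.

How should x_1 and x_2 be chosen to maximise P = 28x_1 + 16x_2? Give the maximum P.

x_1 = 16, x_2 = 2, maximum P = 480

Corner points and P = 28x_1 + 16x_2:
  (0, 78/7) → P = 1248/7
  (0, 2) → P = 32
  (16, 2) → P = 480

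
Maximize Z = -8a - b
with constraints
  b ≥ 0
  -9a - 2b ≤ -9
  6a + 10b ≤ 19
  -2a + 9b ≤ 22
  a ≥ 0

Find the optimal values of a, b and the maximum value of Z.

Extreme points and Z = -8a - b:
  (1, 0) → Z = -8
  (19/6, 0) → Z = -76/3
  (2/3, 3/2) → Z = -41/6

The binding constraints are -9a - 2b = -9 and 6a + 10b = 19.
Solving simultaneously gives a = 2/3, b = 3/2.

a = 2/3, b = 3/2, maximum Z = -41/6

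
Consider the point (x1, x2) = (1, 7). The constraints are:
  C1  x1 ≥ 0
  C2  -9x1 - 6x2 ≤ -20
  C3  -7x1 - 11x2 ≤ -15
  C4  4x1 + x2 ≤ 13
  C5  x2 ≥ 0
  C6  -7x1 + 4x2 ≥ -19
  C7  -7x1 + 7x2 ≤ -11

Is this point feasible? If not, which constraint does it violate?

Constraint C7: -7x1 + 7x2 = 42, which is not ≤ -11. All other constraints are satisfied.

not feasible — violates C7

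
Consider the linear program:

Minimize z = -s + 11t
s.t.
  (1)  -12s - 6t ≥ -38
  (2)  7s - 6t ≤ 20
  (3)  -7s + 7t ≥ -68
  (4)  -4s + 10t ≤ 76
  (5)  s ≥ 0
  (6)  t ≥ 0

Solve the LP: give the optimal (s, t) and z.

Corner points and z = -s + 11t:
  (58/19, 13/57) → z = -31/57
  (0, 19/3) → z = 209/3
  (20/7, 0) → z = -20/7
  (0, 0) → z = 0

At the optimal vertex, 7s - 6t = 20 and t = 0.
Solving simultaneously gives s = 20/7, t = 0.

s = 20/7, t = 0, minimum z = -20/7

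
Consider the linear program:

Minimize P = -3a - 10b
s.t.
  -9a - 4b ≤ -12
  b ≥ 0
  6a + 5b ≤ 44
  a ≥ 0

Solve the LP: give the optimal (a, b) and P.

Feasible corners and P = -3a - 10b:
  (4/3, 0) → P = -4
  (0, 3) → P = -30
  (22/3, 0) → P = -22
  (0, 44/5) → P = -88

a = 0, b = 44/5, minimum P = -88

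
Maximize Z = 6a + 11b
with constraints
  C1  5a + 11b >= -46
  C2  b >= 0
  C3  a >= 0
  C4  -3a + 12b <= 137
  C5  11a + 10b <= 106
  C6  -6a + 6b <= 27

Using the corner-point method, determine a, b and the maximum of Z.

a = 61/21, b = 311/42, maximum Z = 4153/42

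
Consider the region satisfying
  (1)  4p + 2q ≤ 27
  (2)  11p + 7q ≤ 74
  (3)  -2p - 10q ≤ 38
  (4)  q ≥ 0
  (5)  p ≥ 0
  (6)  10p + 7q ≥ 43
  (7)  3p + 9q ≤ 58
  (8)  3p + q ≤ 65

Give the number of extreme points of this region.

5

Intersecting each pair of boundary lines and keeping only the points that satisfy every inequality leaves:
  (74/11, 0)
  (10/3, 16/3)
  (43/10, 0)
  (0, 43/7)
  (0, 58/9)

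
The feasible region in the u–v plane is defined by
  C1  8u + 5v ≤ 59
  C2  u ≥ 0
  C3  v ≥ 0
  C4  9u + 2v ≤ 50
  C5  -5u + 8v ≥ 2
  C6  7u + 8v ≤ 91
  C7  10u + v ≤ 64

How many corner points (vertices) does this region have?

The feasible vertices (each the meet of two boundaries and inside every other half-plane) are:
  (132/29, 131/29)
  (17/29, 315/29)
  (0, 1/4)
  (0, 91/8)
  (198/41, 134/41)

5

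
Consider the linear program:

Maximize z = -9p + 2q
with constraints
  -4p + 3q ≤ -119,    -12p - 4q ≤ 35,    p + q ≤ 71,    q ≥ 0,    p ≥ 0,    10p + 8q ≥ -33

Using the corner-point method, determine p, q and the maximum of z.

p = 119/4, q = 0, maximum z = -1071/4

Extreme points and z = -9p + 2q:
  (332/7, 165/7) → z = -2658/7
  (119/4, 0) → z = -1071/4
  (71, 0) → z = -639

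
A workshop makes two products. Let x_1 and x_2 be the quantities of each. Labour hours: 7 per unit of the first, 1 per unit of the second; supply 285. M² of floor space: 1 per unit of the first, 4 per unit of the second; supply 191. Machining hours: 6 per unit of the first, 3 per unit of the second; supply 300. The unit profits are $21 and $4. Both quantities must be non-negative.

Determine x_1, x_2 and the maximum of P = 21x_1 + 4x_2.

At the optimal vertex, 7x_1 + x_2 = 285 and 6x_1 + 3x_2 = 300.
Solving simultaneously gives x_1 = 37, x_2 = 26.

x_1 = 37, x_2 = 26, maximum P = 881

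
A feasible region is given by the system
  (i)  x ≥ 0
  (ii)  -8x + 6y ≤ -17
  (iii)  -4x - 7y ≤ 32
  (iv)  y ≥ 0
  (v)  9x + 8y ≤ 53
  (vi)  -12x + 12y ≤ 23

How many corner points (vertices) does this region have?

3

Pairwise boundary intersections that survive every other constraint:
  (17/8, 0)
  (227/59, 271/118)
  (53/9, 0)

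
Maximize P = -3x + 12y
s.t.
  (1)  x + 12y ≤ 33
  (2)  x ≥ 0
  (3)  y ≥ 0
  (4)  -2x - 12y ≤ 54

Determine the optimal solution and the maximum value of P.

x = 0, y = 11/4, maximum P = 33

Feasible corners and P = -3x + 12y:
  (0, 11/4) → P = 33
  (33, 0) → P = -99
  (0, 0) → P = 0

The optimum lies where x + 12y = 33 and x = 0.
Solving simultaneously gives x = 0, y = 11/4.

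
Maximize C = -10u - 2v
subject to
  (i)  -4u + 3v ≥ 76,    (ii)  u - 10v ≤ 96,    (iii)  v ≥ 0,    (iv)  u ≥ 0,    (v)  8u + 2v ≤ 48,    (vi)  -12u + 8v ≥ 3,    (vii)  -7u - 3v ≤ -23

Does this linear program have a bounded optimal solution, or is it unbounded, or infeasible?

The boundaries -4u + 3v = 76 and u = 0 meet at (0, 76/3), but that point violates 8u + 2v ≤ 48. Every candidate vertex is excluded by some other constraint, so the feasible region is empty.

infeasible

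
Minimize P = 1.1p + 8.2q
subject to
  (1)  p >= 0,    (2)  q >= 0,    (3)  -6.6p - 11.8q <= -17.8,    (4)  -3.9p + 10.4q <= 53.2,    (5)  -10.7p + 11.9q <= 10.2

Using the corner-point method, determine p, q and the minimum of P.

p = 89/33, q = 0, minimum P = 89/30

Vertices and P = 1.1p + 8.2q:
  (89/33, 0) → P = 89/30
  (4573/10240, 12889/10240) → P = 1107201/102400
  (52700/6487, 52946/6487) → P = 2460636/32435
The feasible region is unbounded (it extends along (1, 0), (8, 3)), but P strictly increases along every unbounded feasible direction, so there is no improving ray and the minimum is attained at a vertex.

The optimum lies where q = 0 and -6.6p - 11.8q = -17.8.
Solving simultaneously gives p = 89/33, q = 0.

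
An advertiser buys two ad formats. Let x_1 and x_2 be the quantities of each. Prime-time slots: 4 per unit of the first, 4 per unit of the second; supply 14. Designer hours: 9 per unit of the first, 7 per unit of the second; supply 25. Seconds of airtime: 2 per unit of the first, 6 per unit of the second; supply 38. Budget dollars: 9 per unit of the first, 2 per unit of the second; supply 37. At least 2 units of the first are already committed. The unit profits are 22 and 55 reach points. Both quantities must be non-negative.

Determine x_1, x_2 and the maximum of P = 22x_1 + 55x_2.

x_1 = 2, x_2 = 1, maximum P = 99

Feasible corners and P = 22x_1 + 55x_2:
  (25/9, 0) → P = 550/9
  (2, 0) → P = 44
  (2, 1) → P = 99

The optimum lies where 9x_1 + 7x_2 = 25 and x_1 = 2.
Solving simultaneously gives x_1 = 2, x_2 = 1.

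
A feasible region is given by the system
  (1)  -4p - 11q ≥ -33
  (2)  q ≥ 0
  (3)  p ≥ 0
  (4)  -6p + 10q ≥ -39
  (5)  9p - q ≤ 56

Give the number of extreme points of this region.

4

Pairwise boundary intersections that survive every other constraint:
  (0, 3)
  (649/103, 73/103)
  (0, 0)
  (56/9, 0)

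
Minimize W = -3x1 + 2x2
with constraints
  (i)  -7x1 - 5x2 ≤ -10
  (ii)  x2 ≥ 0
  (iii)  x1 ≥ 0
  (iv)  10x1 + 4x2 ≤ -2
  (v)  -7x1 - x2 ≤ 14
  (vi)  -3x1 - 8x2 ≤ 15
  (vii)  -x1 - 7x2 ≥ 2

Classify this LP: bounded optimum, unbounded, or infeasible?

infeasible

The boundaries -3x1 - 8x2 = 15 and -x1 - 7x2 = 2 meet at (-89/13, 9/13), but that point violates -7x1 - 5x2 ≤ -10. Every candidate vertex is excluded by some other constraint, so the feasible region is empty.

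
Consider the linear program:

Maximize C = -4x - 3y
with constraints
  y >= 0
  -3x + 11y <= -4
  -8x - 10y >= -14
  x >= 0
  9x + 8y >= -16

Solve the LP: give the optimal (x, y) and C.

x = 4/3, y = 0, maximum C = -16/3

Vertices and C = -4x - 3y:
  (4/3, 0) → C = -16/3
  (7/4, 0) → C = -7
  (97/59, 5/59) → C = -403/59

At the optimal vertex, y = 0 and -3x + 11y = -4.
Solving simultaneously gives x = 4/3, y = 0.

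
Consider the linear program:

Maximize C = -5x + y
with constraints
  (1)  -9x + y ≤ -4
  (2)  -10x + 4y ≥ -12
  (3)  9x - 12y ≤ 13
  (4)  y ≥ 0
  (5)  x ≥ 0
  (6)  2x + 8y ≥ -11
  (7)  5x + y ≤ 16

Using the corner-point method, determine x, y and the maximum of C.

Vertices and C = -5x + y:
  (4/9, 0) → C = -20/9
  (10/7, 62/7) → C = 12/7
  (6/5, 0) → C = -6
  (38/15, 10/3) → C = -28/3

At the optimal vertex, -9x + y = -4 and 5x + y = 16.
Solving simultaneously gives x = 10/7, y = 62/7.

x = 10/7, y = 62/7, maximum C = 12/7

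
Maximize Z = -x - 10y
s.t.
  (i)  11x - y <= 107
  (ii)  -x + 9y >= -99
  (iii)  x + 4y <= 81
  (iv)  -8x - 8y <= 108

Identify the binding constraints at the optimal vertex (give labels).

(ii) and (iv)

Feasible corners and Z = -x - 10y:
  (432/49, -491/49) → Z = 4478/49
  (509/45, 784/45) → Z = -2783/15
  (-9/4, -45/4) → Z = 459/4
  (-45, 63/2) → Z = -270

The maximum is at (-9/4, -45/4). Substituting into each constraint, equality holds for (ii) and (iv); the remaining constraints have slack.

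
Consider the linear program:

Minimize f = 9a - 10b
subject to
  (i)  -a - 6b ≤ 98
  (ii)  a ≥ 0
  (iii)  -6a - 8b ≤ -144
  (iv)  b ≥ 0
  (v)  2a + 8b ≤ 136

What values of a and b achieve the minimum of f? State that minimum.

a = 2, b = 33/2, minimum f = -147

Extreme points and f = 9a - 10b:
  (24, 0) → f = 216
  (2, 33/2) → f = -147
  (68, 0) → f = 612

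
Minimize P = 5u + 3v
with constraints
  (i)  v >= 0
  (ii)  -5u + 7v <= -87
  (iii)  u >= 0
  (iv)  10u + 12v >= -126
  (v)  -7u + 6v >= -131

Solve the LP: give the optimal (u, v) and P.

Vertices and P = 5u + 3v:
  (87/5, 0) → P = 87
  (131/7, 0) → P = 655/7
  (395/19, 46/19) → P = 2113/19

u = 87/5, v = 0, minimum P = 87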